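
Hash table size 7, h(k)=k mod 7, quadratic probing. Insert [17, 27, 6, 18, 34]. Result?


Insertions: 17->slot 3; 27->slot 6; 6->slot 0; 18->slot 4; 34->slot 1
Table: [6, 34, None, 17, 18, None, 27]


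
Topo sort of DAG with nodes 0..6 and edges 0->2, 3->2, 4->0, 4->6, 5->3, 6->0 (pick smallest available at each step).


Kahn's algorithm, process smallest node first
Order: [1, 4, 5, 3, 6, 0, 2]


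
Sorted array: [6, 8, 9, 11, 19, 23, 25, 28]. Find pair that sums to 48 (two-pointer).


Two pointers: lo=0, hi=7
Found pair: (23, 25) summing to 48


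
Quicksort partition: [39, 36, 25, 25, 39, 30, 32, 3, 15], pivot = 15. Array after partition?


Elements <= 15 go left of pivot.
Result: [3, 15, 25, 25, 39, 30, 32, 39, 36], pivot at index 1


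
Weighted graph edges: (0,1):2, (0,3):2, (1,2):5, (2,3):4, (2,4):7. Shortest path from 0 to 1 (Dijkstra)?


Dijkstra from 0:
Distances: {0: 0, 1: 2, 2: 6, 3: 2, 4: 13}
Shortest distance to 1 = 2, path = [0, 1]


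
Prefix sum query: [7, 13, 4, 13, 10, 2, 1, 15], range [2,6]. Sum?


Prefix sums: [0, 7, 20, 24, 37, 47, 49, 50, 65]
Sum[2..6] = prefix[7] - prefix[2] = 50 - 20 = 30


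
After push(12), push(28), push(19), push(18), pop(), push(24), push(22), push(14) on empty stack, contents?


push(12) -> [12]
push(28) -> [12, 28]
push(19) -> [12, 28, 19]
push(18) -> [12, 28, 19, 18]
pop() returns 18 -> [12, 28, 19]
push(24) -> [12, 28, 19, 24]
push(22) -> [12, 28, 19, 24, 22]
push(14) -> [12, 28, 19, 24, 22, 14]
Final stack (bottom to top): [12, 28, 19, 24, 22, 14]


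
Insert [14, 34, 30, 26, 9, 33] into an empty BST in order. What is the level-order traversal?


Root = 14; build tree by BST insertion.
Level-Order traversal: [14, 9, 34, 30, 26, 33]


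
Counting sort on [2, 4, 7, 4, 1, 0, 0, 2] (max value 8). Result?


Count array: [2, 1, 2, 0, 2, 0, 0, 1, 0]
Reconstruct: [0, 0, 1, 2, 2, 4, 4, 7]


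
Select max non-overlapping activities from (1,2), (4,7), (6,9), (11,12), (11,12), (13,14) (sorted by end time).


Greedy: pick earliest-ending, then skip overlaps.
Selected (4 activities): [(1, 2), (4, 7), (11, 12), (13, 14)]


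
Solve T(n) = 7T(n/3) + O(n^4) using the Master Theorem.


a=7, b=3, c=4. log_3(7)=1.771 < c=4. Case 3: O(n^c) = O(n^4)
Complexity: O(n^4)


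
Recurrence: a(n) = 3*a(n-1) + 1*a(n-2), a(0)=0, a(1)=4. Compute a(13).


Build bottom-up:
...a(11)=565924, a(12)=1869120, a(13)=3*1869120+1*565924=6173284


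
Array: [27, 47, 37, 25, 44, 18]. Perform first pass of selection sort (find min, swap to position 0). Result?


After one pass: [18, 47, 37, 25, 44, 27]


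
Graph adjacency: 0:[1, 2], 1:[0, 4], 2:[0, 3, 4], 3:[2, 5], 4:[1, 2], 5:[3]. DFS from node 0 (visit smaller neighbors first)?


DFS stack-based: start with [0]
Visit order: [0, 1, 4, 2, 3, 5]


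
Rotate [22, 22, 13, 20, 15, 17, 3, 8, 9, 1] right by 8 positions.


Right rotate by 8: [13, 20, 15, 17, 3, 8, 9, 1, 22, 22]


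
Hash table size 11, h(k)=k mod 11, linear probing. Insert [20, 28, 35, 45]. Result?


Insertions: 20->slot 9; 28->slot 6; 35->slot 2; 45->slot 1
Table: [None, 45, 35, None, None, None, 28, None, None, 20, None]


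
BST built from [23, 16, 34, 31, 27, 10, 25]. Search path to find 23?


BST root = 23
Search for 23: compare at each node
Path: [23]


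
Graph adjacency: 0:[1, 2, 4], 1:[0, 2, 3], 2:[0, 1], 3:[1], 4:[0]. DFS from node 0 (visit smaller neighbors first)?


DFS stack-based: start with [0]
Visit order: [0, 1, 2, 3, 4]


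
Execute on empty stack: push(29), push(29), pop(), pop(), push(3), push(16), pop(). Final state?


push(29) -> [29]
push(29) -> [29, 29]
pop() returns 29 -> [29]
pop() returns 29 -> []
push(3) -> [3]
push(16) -> [3, 16]
pop() returns 16 -> [3]
Final stack (bottom to top): [3]


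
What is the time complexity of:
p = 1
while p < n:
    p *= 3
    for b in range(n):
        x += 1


Per nesting level: O(log n) * O(n) = O(n log n)
Complexity: O(n log n)


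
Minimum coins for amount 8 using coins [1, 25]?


dp[0]=0; dp[i]=1+min(dp[i-c] for c in coins)
...dp[3]=3, dp[4]=4, dp[5]=5, dp[6]=6, dp[7]=7, dp[8]=8
Minimum coins for 8 = 8


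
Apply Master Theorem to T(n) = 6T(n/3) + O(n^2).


a=6, b=3, c=2. log_3(6)=1.631 < c=2. Case 3: O(n^c) = O(n^2)
Complexity: O(n^2)


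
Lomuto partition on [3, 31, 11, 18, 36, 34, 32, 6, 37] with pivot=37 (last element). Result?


Elements <= 37 go left of pivot.
Result: [3, 31, 11, 18, 36, 34, 32, 6, 37], pivot at index 8


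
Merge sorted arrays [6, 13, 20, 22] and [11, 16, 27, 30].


Compare heads, take smaller each step.
Merged: [6, 11, 13, 16, 20, 22, 27, 30]


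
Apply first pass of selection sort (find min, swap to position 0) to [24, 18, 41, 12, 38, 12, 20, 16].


After one pass: [12, 18, 41, 24, 38, 12, 20, 16]


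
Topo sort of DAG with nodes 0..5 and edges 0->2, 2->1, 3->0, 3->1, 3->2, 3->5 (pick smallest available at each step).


Kahn's algorithm, process smallest node first
Order: [3, 0, 2, 1, 4, 5]


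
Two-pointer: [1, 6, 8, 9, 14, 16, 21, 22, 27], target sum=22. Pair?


Two pointers: lo=0, hi=8
Found pair: (1, 21) summing to 22


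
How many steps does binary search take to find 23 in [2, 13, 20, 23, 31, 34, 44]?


Search for 23:
[0,6] mid=3 arr[3]=23
Total: 1 comparisons


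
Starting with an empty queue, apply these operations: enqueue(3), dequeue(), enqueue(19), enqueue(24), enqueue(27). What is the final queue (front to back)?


enqueue(3) -> [3]
dequeue() returns 3 -> []
enqueue(19) -> [19]
enqueue(24) -> [19, 24]
enqueue(27) -> [19, 24, 27]
Final queue (front to back): [19, 24, 27]


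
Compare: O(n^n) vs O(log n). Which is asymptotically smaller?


logarithmic grows slower than n^n
O(log n) is asymptotically smaller; O(n^n) grows faster


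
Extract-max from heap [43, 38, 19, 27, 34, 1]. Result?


Max = 43
Replace root with last, heapify down
Resulting heap: [38, 34, 19, 27, 1]


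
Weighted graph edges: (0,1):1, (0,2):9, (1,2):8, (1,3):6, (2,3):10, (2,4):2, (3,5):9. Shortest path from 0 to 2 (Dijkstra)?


Dijkstra from 0:
Distances: {0: 0, 1: 1, 2: 9, 3: 7, 4: 11, 5: 16}
Shortest distance to 2 = 9, path = [0, 2]


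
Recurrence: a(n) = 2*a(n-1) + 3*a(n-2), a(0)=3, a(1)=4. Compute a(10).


Build bottom-up:
...a(8)=11483, a(9)=34444, a(10)=2*34444+3*11483=103337


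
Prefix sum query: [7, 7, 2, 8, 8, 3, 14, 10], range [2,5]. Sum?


Prefix sums: [0, 7, 14, 16, 24, 32, 35, 49, 59]
Sum[2..5] = prefix[6] - prefix[2] = 35 - 14 = 21


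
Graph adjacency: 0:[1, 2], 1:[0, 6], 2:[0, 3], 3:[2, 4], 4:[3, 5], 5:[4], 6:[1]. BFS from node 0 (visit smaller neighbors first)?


BFS queue: start with [0]
Visit order: [0, 1, 2, 6, 3, 4, 5]


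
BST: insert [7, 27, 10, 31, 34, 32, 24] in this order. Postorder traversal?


Root = 7; build tree by BST insertion.
Postorder traversal: [24, 10, 32, 34, 31, 27, 7]


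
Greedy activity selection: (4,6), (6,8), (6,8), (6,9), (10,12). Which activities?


Greedy: pick earliest-ending, then skip overlaps.
Selected (3 activities): [(4, 6), (6, 8), (10, 12)]


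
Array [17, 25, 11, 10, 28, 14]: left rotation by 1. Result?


Left rotate by 1: [25, 11, 10, 28, 14, 17]


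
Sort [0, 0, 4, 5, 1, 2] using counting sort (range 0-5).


Count array: [2, 1, 1, 0, 1, 1]
Reconstruct: [0, 0, 1, 2, 4, 5]


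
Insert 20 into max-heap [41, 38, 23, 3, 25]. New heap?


Append 20: [41, 38, 23, 3, 25, 20]
Bubble up: no swaps needed
Result: [41, 38, 23, 3, 25, 20]


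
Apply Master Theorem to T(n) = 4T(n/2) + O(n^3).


a=4, b=2, c=3. log_2(4)=2 < c=3. Case 3: O(n^c) = O(n^3)
Complexity: O(n^3)


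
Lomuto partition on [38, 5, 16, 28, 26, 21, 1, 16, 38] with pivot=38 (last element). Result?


Elements <= 38 go left of pivot.
Result: [38, 5, 16, 28, 26, 21, 1, 16, 38], pivot at index 8


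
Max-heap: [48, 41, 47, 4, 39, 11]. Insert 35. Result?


Append 35: [48, 41, 47, 4, 39, 11, 35]
Bubble up: no swaps needed
Result: [48, 41, 47, 4, 39, 11, 35]


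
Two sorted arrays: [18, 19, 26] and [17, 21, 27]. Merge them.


Compare heads, take smaller each step.
Merged: [17, 18, 19, 21, 26, 27]


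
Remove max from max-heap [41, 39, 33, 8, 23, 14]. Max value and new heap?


Max = 41
Replace root with last, heapify down
Resulting heap: [39, 23, 33, 8, 14]


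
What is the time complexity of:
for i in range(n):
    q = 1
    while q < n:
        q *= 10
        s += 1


Per nesting level: O(n) * O(log n) = O(n log n)
Complexity: O(n log n)


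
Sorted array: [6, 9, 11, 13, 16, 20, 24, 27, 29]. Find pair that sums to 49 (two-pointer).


Two pointers: lo=0, hi=8
Found pair: (20, 29) summing to 49


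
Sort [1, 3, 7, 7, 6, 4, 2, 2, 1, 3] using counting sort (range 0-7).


Count array: [0, 2, 2, 2, 1, 0, 1, 2]
Reconstruct: [1, 1, 2, 2, 3, 3, 4, 6, 7, 7]


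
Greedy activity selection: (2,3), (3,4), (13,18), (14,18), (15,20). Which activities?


Greedy: pick earliest-ending, then skip overlaps.
Selected (3 activities): [(2, 3), (3, 4), (13, 18)]


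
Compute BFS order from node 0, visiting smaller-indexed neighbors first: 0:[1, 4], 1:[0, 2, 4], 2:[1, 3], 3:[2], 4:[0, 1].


BFS queue: start with [0]
Visit order: [0, 1, 4, 2, 3]


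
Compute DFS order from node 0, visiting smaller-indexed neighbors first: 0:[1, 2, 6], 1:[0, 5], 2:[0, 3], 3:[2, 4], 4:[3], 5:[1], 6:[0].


DFS stack-based: start with [0]
Visit order: [0, 1, 5, 2, 3, 4, 6]


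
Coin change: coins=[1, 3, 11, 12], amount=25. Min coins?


dp[0]=0; dp[i]=1+min(dp[i-c] for c in coins)
...dp[20]=4, dp[21]=4, dp[22]=2, dp[23]=2, dp[24]=2, dp[25]=3
Minimum coins for 25 = 3


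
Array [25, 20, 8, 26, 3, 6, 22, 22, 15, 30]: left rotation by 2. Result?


Left rotate by 2: [8, 26, 3, 6, 22, 22, 15, 30, 25, 20]


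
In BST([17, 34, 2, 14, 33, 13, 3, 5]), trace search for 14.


BST root = 17
Search for 14: compare at each node
Path: [17, 2, 14]


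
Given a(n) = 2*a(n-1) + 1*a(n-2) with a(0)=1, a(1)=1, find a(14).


Build bottom-up:
...a(12)=19601, a(13)=47321, a(14)=2*47321+1*19601=114243


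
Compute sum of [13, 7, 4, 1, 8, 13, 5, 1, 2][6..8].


Prefix sums: [0, 13, 20, 24, 25, 33, 46, 51, 52, 54]
Sum[6..8] = prefix[9] - prefix[6] = 54 - 46 = 8


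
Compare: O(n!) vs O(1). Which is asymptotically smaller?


constant grows slower than factorial
O(1) is asymptotically smaller; O(n!) grows faster


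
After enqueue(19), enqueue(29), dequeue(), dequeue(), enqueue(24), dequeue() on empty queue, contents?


enqueue(19) -> [19]
enqueue(29) -> [19, 29]
dequeue() returns 19 -> [29]
dequeue() returns 29 -> []
enqueue(24) -> [24]
dequeue() returns 24 -> []
Final queue (front to back): []


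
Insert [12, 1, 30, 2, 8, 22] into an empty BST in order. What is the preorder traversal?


Root = 12; build tree by BST insertion.
Preorder traversal: [12, 1, 2, 8, 30, 22]


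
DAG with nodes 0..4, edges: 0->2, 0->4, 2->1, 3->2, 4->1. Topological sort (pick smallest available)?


Kahn's algorithm, process smallest node first
Order: [0, 3, 2, 4, 1]


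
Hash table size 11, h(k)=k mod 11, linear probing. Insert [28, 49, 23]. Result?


Insertions: 28->slot 6; 49->slot 5; 23->slot 1
Table: [None, 23, None, None, None, 49, 28, None, None, None, None]


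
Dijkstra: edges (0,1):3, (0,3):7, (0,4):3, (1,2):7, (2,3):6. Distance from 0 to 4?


Dijkstra from 0:
Distances: {0: 0, 1: 3, 2: 10, 3: 7, 4: 3}
Shortest distance to 4 = 3, path = [0, 4]


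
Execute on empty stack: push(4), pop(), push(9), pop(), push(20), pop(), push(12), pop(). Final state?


push(4) -> [4]
pop() returns 4 -> []
push(9) -> [9]
pop() returns 9 -> []
push(20) -> [20]
pop() returns 20 -> []
push(12) -> [12]
pop() returns 12 -> []
Final stack (bottom to top): []


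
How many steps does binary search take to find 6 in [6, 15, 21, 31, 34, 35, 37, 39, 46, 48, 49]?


Search for 6:
[0,10] mid=5 arr[5]=35
[0,4] mid=2 arr[2]=21
[0,1] mid=0 arr[0]=6
Total: 3 comparisons


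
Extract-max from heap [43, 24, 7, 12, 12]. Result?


Max = 43
Replace root with last, heapify down
Resulting heap: [24, 12, 7, 12]


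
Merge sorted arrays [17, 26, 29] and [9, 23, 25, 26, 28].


Compare heads, take smaller each step.
Merged: [9, 17, 23, 25, 26, 26, 28, 29]


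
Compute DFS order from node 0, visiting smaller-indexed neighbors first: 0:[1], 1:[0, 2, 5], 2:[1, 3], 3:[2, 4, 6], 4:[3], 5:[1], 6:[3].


DFS stack-based: start with [0]
Visit order: [0, 1, 2, 3, 4, 6, 5]


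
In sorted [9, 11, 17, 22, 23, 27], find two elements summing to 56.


Two pointers: lo=0, hi=5
No pair sums to 56


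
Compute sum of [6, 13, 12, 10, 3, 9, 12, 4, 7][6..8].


Prefix sums: [0, 6, 19, 31, 41, 44, 53, 65, 69, 76]
Sum[6..8] = prefix[9] - prefix[6] = 76 - 53 = 23


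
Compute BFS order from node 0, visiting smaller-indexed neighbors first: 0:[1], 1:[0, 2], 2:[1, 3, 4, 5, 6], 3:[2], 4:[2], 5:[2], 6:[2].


BFS queue: start with [0]
Visit order: [0, 1, 2, 3, 4, 5, 6]


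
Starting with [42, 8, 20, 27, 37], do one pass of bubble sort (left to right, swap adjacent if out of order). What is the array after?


After one pass: [8, 20, 27, 37, 42]


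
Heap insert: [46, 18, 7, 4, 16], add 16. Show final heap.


Append 16: [46, 18, 7, 4, 16, 16]
Bubble up: swap idx 5(16) with idx 2(7)
Result: [46, 18, 16, 4, 16, 7]


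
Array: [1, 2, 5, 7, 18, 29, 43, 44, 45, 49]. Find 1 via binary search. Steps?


Search for 1:
[0,9] mid=4 arr[4]=18
[0,3] mid=1 arr[1]=2
[0,0] mid=0 arr[0]=1
Total: 3 comparisons


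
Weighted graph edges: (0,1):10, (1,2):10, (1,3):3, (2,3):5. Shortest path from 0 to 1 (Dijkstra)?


Dijkstra from 0:
Distances: {0: 0, 1: 10, 2: 18, 3: 13}
Shortest distance to 1 = 10, path = [0, 1]


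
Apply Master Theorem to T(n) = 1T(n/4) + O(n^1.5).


a=1, b=4, c=1.5. log_4(1)=0 < c=1.5. Case 3: O(n^c) = O(n^1.500)
Complexity: O(n^1.500)


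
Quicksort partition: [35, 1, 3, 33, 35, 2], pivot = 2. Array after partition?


Elements <= 2 go left of pivot.
Result: [1, 2, 3, 33, 35, 35], pivot at index 1


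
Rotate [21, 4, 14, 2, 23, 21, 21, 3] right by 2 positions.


Right rotate by 2: [21, 3, 21, 4, 14, 2, 23, 21]


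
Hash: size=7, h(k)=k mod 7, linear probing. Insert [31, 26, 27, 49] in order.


Insertions: 31->slot 3; 26->slot 5; 27->slot 6; 49->slot 0
Table: [49, None, None, 31, None, 26, 27]


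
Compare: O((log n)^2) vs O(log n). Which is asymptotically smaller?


logarithmic grows slower than polylogarithmic
O(log n) is asymptotically smaller; O((log n)^2) grows faster


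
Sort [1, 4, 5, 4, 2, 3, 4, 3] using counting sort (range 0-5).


Count array: [0, 1, 1, 2, 3, 1]
Reconstruct: [1, 2, 3, 3, 4, 4, 4, 5]


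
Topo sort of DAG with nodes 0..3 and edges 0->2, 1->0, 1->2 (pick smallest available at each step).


Kahn's algorithm, process smallest node first
Order: [1, 0, 2, 3]


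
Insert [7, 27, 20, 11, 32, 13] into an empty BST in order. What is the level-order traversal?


Root = 7; build tree by BST insertion.
Level-Order traversal: [7, 27, 20, 32, 11, 13]


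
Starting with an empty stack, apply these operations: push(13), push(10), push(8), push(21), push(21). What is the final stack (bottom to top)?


push(13) -> [13]
push(10) -> [13, 10]
push(8) -> [13, 10, 8]
push(21) -> [13, 10, 8, 21]
push(21) -> [13, 10, 8, 21, 21]
Final stack (bottom to top): [13, 10, 8, 21, 21]


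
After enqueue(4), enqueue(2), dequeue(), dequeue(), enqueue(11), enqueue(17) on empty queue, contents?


enqueue(4) -> [4]
enqueue(2) -> [4, 2]
dequeue() returns 4 -> [2]
dequeue() returns 2 -> []
enqueue(11) -> [11]
enqueue(17) -> [11, 17]
Final queue (front to back): [11, 17]


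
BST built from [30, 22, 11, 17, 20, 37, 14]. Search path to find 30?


BST root = 30
Search for 30: compare at each node
Path: [30]


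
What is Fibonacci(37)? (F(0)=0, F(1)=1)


F(n)=F(n-1)+F(n-2)
...F(35)=9227465, F(36)=14930352, F(37)=24157817


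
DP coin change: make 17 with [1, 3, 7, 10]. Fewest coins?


dp[0]=0; dp[i]=1+min(dp[i-c] for c in coins)
...dp[12]=3, dp[13]=2, dp[14]=2, dp[15]=3, dp[16]=3, dp[17]=2
Minimum coins for 17 = 2


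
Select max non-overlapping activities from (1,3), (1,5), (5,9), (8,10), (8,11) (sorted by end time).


Greedy: pick earliest-ending, then skip overlaps.
Selected (2 activities): [(1, 3), (5, 9)]


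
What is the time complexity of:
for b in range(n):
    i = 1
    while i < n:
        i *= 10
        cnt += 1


Per nesting level: O(n) * O(log n) = O(n log n)
Complexity: O(n log n)


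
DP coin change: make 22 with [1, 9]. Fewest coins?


dp[0]=0; dp[i]=1+min(dp[i-c] for c in coins)
...dp[17]=9, dp[18]=2, dp[19]=3, dp[20]=4, dp[21]=5, dp[22]=6
Minimum coins for 22 = 6


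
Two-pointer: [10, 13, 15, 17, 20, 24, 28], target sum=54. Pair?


Two pointers: lo=0, hi=6
No pair sums to 54


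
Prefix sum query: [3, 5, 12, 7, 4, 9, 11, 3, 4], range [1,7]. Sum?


Prefix sums: [0, 3, 8, 20, 27, 31, 40, 51, 54, 58]
Sum[1..7] = prefix[8] - prefix[1] = 54 - 3 = 51


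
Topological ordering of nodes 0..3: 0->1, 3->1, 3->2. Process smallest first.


Kahn's algorithm, process smallest node first
Order: [0, 3, 1, 2]


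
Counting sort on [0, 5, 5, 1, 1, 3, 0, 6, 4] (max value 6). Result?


Count array: [2, 2, 0, 1, 1, 2, 1]
Reconstruct: [0, 0, 1, 1, 3, 4, 5, 5, 6]


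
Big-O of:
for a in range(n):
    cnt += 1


Per nesting level: O(n) = O(n)
Complexity: O(n)


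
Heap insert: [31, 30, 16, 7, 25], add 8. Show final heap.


Append 8: [31, 30, 16, 7, 25, 8]
Bubble up: no swaps needed
Result: [31, 30, 16, 7, 25, 8]


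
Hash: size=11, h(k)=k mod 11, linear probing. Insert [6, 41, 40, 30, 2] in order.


Insertions: 6->slot 6; 41->slot 8; 40->slot 7; 30->slot 9; 2->slot 2
Table: [None, None, 2, None, None, None, 6, 40, 41, 30, None]


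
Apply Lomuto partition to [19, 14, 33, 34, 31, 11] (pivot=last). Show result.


Elements <= 11 go left of pivot.
Result: [11, 14, 33, 34, 31, 19], pivot at index 0


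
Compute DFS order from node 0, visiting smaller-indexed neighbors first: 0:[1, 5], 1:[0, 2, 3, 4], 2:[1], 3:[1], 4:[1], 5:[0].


DFS stack-based: start with [0]
Visit order: [0, 1, 2, 3, 4, 5]


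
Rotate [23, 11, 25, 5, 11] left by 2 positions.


Left rotate by 2: [25, 5, 11, 23, 11]


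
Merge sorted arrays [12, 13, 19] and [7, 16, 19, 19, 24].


Compare heads, take smaller each step.
Merged: [7, 12, 13, 16, 19, 19, 19, 24]


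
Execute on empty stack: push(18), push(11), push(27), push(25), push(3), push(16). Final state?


push(18) -> [18]
push(11) -> [18, 11]
push(27) -> [18, 11, 27]
push(25) -> [18, 11, 27, 25]
push(3) -> [18, 11, 27, 25, 3]
push(16) -> [18, 11, 27, 25, 3, 16]
Final stack (bottom to top): [18, 11, 27, 25, 3, 16]


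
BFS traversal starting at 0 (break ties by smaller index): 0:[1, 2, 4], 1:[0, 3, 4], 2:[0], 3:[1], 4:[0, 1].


BFS queue: start with [0]
Visit order: [0, 1, 2, 4, 3]


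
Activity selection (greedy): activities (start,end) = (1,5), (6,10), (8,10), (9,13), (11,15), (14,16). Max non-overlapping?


Greedy: pick earliest-ending, then skip overlaps.
Selected (3 activities): [(1, 5), (6, 10), (11, 15)]


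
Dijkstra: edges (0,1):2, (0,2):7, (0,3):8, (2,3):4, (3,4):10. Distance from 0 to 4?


Dijkstra from 0:
Distances: {0: 0, 1: 2, 2: 7, 3: 8, 4: 18}
Shortest distance to 4 = 18, path = [0, 3, 4]


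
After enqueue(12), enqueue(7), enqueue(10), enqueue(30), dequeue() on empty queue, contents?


enqueue(12) -> [12]
enqueue(7) -> [12, 7]
enqueue(10) -> [12, 7, 10]
enqueue(30) -> [12, 7, 10, 30]
dequeue() returns 12 -> [7, 10, 30]
Final queue (front to back): [7, 10, 30]


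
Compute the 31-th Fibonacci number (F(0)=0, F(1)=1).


F(n)=F(n-1)+F(n-2)
...F(29)=514229, F(30)=832040, F(31)=1346269


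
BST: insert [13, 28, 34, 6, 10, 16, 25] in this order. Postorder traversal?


Root = 13; build tree by BST insertion.
Postorder traversal: [10, 6, 25, 16, 34, 28, 13]


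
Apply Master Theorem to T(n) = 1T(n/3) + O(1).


a=1, b=3, c=0. log_3(1)=0 = c=0. Case 2: O(n^c log n) = O(log n)
Complexity: O(log n)


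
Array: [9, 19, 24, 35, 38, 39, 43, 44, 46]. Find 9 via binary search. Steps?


Search for 9:
[0,8] mid=4 arr[4]=38
[0,3] mid=1 arr[1]=19
[0,0] mid=0 arr[0]=9
Total: 3 comparisons


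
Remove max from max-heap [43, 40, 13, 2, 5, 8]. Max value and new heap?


Max = 43
Replace root with last, heapify down
Resulting heap: [40, 8, 13, 2, 5]


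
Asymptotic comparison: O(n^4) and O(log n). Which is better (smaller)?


logarithmic grows slower than quartic
O(log n) is asymptotically smaller; O(n^4) grows faster


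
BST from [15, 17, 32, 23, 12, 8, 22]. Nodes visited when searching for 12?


BST root = 15
Search for 12: compare at each node
Path: [15, 12]


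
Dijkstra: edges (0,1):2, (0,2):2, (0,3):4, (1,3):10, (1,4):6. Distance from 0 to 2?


Dijkstra from 0:
Distances: {0: 0, 1: 2, 2: 2, 3: 4, 4: 8}
Shortest distance to 2 = 2, path = [0, 2]


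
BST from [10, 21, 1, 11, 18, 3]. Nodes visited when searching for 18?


BST root = 10
Search for 18: compare at each node
Path: [10, 21, 11, 18]


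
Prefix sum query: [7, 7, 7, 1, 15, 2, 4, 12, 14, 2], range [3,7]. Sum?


Prefix sums: [0, 7, 14, 21, 22, 37, 39, 43, 55, 69, 71]
Sum[3..7] = prefix[8] - prefix[3] = 55 - 21 = 34


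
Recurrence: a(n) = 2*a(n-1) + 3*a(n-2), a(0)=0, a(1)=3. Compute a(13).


Build bottom-up:
...a(11)=132861, a(12)=398580, a(13)=2*398580+3*132861=1195743


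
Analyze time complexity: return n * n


Analysis: constant-time operation, no loop
Complexity: O(1)


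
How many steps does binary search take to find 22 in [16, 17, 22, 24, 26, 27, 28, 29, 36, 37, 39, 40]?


Search for 22:
[0,11] mid=5 arr[5]=27
[0,4] mid=2 arr[2]=22
Total: 2 comparisons


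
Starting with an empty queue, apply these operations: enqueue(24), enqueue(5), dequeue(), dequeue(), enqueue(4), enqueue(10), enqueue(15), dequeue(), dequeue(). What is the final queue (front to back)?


enqueue(24) -> [24]
enqueue(5) -> [24, 5]
dequeue() returns 24 -> [5]
dequeue() returns 5 -> []
enqueue(4) -> [4]
enqueue(10) -> [4, 10]
enqueue(15) -> [4, 10, 15]
dequeue() returns 4 -> [10, 15]
dequeue() returns 10 -> [15]
Final queue (front to back): [15]


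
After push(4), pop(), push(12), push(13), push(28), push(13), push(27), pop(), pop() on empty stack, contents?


push(4) -> [4]
pop() returns 4 -> []
push(12) -> [12]
push(13) -> [12, 13]
push(28) -> [12, 13, 28]
push(13) -> [12, 13, 28, 13]
push(27) -> [12, 13, 28, 13, 27]
pop() returns 27 -> [12, 13, 28, 13]
pop() returns 13 -> [12, 13, 28]
Final stack (bottom to top): [12, 13, 28]


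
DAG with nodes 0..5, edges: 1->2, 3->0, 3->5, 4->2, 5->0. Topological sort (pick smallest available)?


Kahn's algorithm, process smallest node first
Order: [1, 3, 4, 2, 5, 0]


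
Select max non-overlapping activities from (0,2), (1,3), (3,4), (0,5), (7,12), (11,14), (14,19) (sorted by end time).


Greedy: pick earliest-ending, then skip overlaps.
Selected (4 activities): [(0, 2), (3, 4), (7, 12), (14, 19)]


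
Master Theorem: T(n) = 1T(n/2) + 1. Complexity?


a=1, b=2, c=0. log_2(1)=0 = c=0. Case 2: O(n^c log n) = O(log n)
Complexity: O(log n)


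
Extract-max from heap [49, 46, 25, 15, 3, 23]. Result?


Max = 49
Replace root with last, heapify down
Resulting heap: [46, 23, 25, 15, 3]


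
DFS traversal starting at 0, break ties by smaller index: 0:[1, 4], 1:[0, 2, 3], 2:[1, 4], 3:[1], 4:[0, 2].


DFS stack-based: start with [0]
Visit order: [0, 1, 2, 4, 3]


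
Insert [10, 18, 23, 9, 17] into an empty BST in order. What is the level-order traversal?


Root = 10; build tree by BST insertion.
Level-Order traversal: [10, 9, 18, 17, 23]


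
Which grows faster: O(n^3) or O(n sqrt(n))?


n^1.5 grows slower than cubic
O(n sqrt(n)) is asymptotically smaller; O(n^3) grows faster


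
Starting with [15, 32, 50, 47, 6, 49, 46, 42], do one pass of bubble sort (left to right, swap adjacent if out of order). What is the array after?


After one pass: [15, 32, 47, 6, 49, 46, 42, 50]


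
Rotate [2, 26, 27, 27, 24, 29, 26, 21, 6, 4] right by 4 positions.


Right rotate by 4: [26, 21, 6, 4, 2, 26, 27, 27, 24, 29]


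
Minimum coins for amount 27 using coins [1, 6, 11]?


dp[0]=0; dp[i]=1+min(dp[i-c] for c in coins)
...dp[22]=2, dp[23]=3, dp[24]=4, dp[25]=5, dp[26]=6, dp[27]=7
Minimum coins for 27 = 7


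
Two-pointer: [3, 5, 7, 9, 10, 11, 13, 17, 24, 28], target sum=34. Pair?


Two pointers: lo=0, hi=9
Found pair: (10, 24) summing to 34


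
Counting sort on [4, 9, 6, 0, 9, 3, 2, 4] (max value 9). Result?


Count array: [1, 0, 1, 1, 2, 0, 1, 0, 0, 2]
Reconstruct: [0, 2, 3, 4, 4, 6, 9, 9]


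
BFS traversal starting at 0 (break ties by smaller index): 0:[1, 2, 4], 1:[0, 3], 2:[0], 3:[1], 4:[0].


BFS queue: start with [0]
Visit order: [0, 1, 2, 4, 3]


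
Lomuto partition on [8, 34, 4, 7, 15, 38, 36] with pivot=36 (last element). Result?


Elements <= 36 go left of pivot.
Result: [8, 34, 4, 7, 15, 36, 38], pivot at index 5


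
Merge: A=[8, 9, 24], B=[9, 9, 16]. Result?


Compare heads, take smaller each step.
Merged: [8, 9, 9, 9, 16, 24]


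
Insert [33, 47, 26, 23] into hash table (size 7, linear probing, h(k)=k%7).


Insertions: 33->slot 5; 47->slot 6; 26->slot 0; 23->slot 2
Table: [26, None, 23, None, None, 33, 47]


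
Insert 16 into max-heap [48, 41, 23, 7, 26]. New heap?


Append 16: [48, 41, 23, 7, 26, 16]
Bubble up: no swaps needed
Result: [48, 41, 23, 7, 26, 16]


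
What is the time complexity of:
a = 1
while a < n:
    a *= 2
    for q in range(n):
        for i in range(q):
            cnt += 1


Per nesting level: O(log n) * O(n) * O(n) [triangular over q] = O(n^2 log n)
Complexity: O(n^2 log n)


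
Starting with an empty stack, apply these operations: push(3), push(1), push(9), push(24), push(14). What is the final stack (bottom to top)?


push(3) -> [3]
push(1) -> [3, 1]
push(9) -> [3, 1, 9]
push(24) -> [3, 1, 9, 24]
push(14) -> [3, 1, 9, 24, 14]
Final stack (bottom to top): [3, 1, 9, 24, 14]


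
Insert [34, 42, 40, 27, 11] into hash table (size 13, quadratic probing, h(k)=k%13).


Insertions: 34->slot 8; 42->slot 3; 40->slot 1; 27->slot 2; 11->slot 11
Table: [None, 40, 27, 42, None, None, None, None, 34, None, None, 11, None]


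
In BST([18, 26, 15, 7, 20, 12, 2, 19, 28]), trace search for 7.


BST root = 18
Search for 7: compare at each node
Path: [18, 15, 7]


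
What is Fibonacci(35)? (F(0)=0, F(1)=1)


F(n)=F(n-1)+F(n-2)
...F(33)=3524578, F(34)=5702887, F(35)=9227465


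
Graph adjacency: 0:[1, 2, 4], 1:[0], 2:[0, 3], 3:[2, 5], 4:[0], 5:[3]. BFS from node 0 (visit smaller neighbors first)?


BFS queue: start with [0]
Visit order: [0, 1, 2, 4, 3, 5]


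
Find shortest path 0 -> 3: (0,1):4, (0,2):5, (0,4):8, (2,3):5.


Dijkstra from 0:
Distances: {0: 0, 1: 4, 2: 5, 3: 10, 4: 8}
Shortest distance to 3 = 10, path = [0, 2, 3]


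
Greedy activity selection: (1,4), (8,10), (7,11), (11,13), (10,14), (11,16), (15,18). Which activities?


Greedy: pick earliest-ending, then skip overlaps.
Selected (4 activities): [(1, 4), (8, 10), (11, 13), (15, 18)]


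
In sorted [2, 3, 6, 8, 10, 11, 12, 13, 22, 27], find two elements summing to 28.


Two pointers: lo=0, hi=9
Found pair: (6, 22) summing to 28


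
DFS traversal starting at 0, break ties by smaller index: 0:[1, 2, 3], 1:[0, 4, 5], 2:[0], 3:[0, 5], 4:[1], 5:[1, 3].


DFS stack-based: start with [0]
Visit order: [0, 1, 4, 5, 3, 2]


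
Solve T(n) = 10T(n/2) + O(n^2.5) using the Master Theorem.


a=10, b=2, c=2.5. log_2(10)=3.322 > c=2.5. Case 1: O(n^log_b(a)) = O(n^3.322)
Complexity: O(n^3.322)


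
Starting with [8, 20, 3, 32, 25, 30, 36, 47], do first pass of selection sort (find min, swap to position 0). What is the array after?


After one pass: [3, 20, 8, 32, 25, 30, 36, 47]


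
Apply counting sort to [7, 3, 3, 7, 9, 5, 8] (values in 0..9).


Count array: [0, 0, 0, 2, 0, 1, 0, 2, 1, 1]
Reconstruct: [3, 3, 5, 7, 7, 8, 9]


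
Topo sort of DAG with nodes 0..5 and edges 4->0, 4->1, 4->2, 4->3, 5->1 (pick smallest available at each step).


Kahn's algorithm, process smallest node first
Order: [4, 0, 2, 3, 5, 1]


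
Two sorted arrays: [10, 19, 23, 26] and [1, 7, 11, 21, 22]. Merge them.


Compare heads, take smaller each step.
Merged: [1, 7, 10, 11, 19, 21, 22, 23, 26]


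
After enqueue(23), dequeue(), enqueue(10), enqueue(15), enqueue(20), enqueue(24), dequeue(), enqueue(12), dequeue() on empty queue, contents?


enqueue(23) -> [23]
dequeue() returns 23 -> []
enqueue(10) -> [10]
enqueue(15) -> [10, 15]
enqueue(20) -> [10, 15, 20]
enqueue(24) -> [10, 15, 20, 24]
dequeue() returns 10 -> [15, 20, 24]
enqueue(12) -> [15, 20, 24, 12]
dequeue() returns 15 -> [20, 24, 12]
Final queue (front to back): [20, 24, 12]


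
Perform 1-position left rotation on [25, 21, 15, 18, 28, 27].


Left rotate by 1: [21, 15, 18, 28, 27, 25]


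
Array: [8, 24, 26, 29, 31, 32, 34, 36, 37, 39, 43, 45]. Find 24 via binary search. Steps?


Search for 24:
[0,11] mid=5 arr[5]=32
[0,4] mid=2 arr[2]=26
[0,1] mid=0 arr[0]=8
[1,1] mid=1 arr[1]=24
Total: 4 comparisons


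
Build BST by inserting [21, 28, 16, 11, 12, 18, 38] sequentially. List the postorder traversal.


Root = 21; build tree by BST insertion.
Postorder traversal: [12, 11, 18, 16, 38, 28, 21]


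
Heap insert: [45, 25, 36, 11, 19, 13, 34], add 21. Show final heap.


Append 21: [45, 25, 36, 11, 19, 13, 34, 21]
Bubble up: swap idx 7(21) with idx 3(11)
Result: [45, 25, 36, 21, 19, 13, 34, 11]


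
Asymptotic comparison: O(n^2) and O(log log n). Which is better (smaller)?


double-logarithmic grows slower than quadratic
O(log log n) is asymptotically smaller; O(n^2) grows faster


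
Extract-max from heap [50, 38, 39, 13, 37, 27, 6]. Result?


Max = 50
Replace root with last, heapify down
Resulting heap: [39, 38, 27, 13, 37, 6]


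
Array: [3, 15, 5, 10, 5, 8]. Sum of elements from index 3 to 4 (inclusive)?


Prefix sums: [0, 3, 18, 23, 33, 38, 46]
Sum[3..4] = prefix[5] - prefix[3] = 38 - 23 = 15


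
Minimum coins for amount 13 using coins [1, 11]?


dp[0]=0; dp[i]=1+min(dp[i-c] for c in coins)
...dp[8]=8, dp[9]=9, dp[10]=10, dp[11]=1, dp[12]=2, dp[13]=3
Minimum coins for 13 = 3


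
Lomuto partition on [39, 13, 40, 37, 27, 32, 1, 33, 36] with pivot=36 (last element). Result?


Elements <= 36 go left of pivot.
Result: [13, 27, 32, 1, 33, 36, 37, 39, 40], pivot at index 5


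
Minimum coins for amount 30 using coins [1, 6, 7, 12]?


dp[0]=0; dp[i]=1+min(dp[i-c] for c in coins)
...dp[25]=3, dp[26]=3, dp[27]=4, dp[28]=4, dp[29]=5, dp[30]=3
Minimum coins for 30 = 3


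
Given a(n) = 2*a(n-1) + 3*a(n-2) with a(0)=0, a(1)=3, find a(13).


Build bottom-up:
...a(11)=132861, a(12)=398580, a(13)=2*398580+3*132861=1195743


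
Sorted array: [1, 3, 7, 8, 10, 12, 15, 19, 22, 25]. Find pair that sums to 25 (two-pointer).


Two pointers: lo=0, hi=9
Found pair: (3, 22) summing to 25


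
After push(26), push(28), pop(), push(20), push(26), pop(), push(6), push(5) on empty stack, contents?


push(26) -> [26]
push(28) -> [26, 28]
pop() returns 28 -> [26]
push(20) -> [26, 20]
push(26) -> [26, 20, 26]
pop() returns 26 -> [26, 20]
push(6) -> [26, 20, 6]
push(5) -> [26, 20, 6, 5]
Final stack (bottom to top): [26, 20, 6, 5]


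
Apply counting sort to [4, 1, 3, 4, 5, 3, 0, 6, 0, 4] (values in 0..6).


Count array: [2, 1, 0, 2, 3, 1, 1]
Reconstruct: [0, 0, 1, 3, 3, 4, 4, 4, 5, 6]


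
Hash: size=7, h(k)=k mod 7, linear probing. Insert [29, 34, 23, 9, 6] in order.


Insertions: 29->slot 1; 34->slot 6; 23->slot 2; 9->slot 3; 6->slot 0
Table: [6, 29, 23, 9, None, None, 34]


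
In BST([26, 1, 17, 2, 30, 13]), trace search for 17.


BST root = 26
Search for 17: compare at each node
Path: [26, 1, 17]


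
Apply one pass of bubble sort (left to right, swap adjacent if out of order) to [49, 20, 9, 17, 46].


After one pass: [20, 9, 17, 46, 49]


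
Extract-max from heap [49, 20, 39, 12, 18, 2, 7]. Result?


Max = 49
Replace root with last, heapify down
Resulting heap: [39, 20, 7, 12, 18, 2]


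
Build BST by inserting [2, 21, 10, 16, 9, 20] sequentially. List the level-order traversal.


Root = 2; build tree by BST insertion.
Level-Order traversal: [2, 21, 10, 9, 16, 20]


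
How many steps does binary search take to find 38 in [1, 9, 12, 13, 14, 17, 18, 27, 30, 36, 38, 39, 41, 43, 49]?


Search for 38:
[0,14] mid=7 arr[7]=27
[8,14] mid=11 arr[11]=39
[8,10] mid=9 arr[9]=36
[10,10] mid=10 arr[10]=38
Total: 4 comparisons


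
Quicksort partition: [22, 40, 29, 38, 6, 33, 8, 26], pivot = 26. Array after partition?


Elements <= 26 go left of pivot.
Result: [22, 6, 8, 26, 40, 33, 29, 38], pivot at index 3


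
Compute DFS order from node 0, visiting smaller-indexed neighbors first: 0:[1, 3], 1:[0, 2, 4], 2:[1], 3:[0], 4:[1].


DFS stack-based: start with [0]
Visit order: [0, 1, 2, 4, 3]


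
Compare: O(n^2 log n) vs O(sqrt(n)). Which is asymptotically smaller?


sublinear grows slower than n^2 log n
O(sqrt(n)) is asymptotically smaller; O(n^2 log n) grows faster


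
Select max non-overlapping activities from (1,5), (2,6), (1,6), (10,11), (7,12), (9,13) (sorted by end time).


Greedy: pick earliest-ending, then skip overlaps.
Selected (2 activities): [(1, 5), (10, 11)]


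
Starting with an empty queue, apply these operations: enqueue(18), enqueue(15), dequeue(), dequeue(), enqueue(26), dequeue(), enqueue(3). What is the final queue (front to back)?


enqueue(18) -> [18]
enqueue(15) -> [18, 15]
dequeue() returns 18 -> [15]
dequeue() returns 15 -> []
enqueue(26) -> [26]
dequeue() returns 26 -> []
enqueue(3) -> [3]
Final queue (front to back): [3]


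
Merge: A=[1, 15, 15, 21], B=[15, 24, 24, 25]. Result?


Compare heads, take smaller each step.
Merged: [1, 15, 15, 15, 21, 24, 24, 25]


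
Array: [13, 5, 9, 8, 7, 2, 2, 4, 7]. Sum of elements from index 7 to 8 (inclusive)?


Prefix sums: [0, 13, 18, 27, 35, 42, 44, 46, 50, 57]
Sum[7..8] = prefix[9] - prefix[7] = 57 - 46 = 11


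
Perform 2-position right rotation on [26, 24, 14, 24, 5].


Right rotate by 2: [24, 5, 26, 24, 14]


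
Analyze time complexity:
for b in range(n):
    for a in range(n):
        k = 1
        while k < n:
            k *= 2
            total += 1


Per nesting level: O(n) * O(n) * O(log n) = O(n^2 log n)
Complexity: O(n^2 log n)


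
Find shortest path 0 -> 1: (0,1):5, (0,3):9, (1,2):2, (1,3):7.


Dijkstra from 0:
Distances: {0: 0, 1: 5, 2: 7, 3: 9}
Shortest distance to 1 = 5, path = [0, 1]


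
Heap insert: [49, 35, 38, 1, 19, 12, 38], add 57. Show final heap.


Append 57: [49, 35, 38, 1, 19, 12, 38, 57]
Bubble up: swap idx 7(57) with idx 3(1); swap idx 3(57) with idx 1(35); swap idx 1(57) with idx 0(49)
Result: [57, 49, 38, 35, 19, 12, 38, 1]


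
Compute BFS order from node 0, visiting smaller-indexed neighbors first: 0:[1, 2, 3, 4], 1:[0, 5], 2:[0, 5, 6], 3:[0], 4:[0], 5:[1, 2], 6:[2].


BFS queue: start with [0]
Visit order: [0, 1, 2, 3, 4, 5, 6]


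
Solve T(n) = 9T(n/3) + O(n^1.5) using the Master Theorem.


a=9, b=3, c=1.5. log_3(9)=2 > c=1.5. Case 1: O(n^log_b(a)) = O(n^2)
Complexity: O(n^2)


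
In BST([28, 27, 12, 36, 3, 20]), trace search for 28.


BST root = 28
Search for 28: compare at each node
Path: [28]


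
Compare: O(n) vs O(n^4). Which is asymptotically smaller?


linear grows slower than quartic
O(n) is asymptotically smaller; O(n^4) grows faster


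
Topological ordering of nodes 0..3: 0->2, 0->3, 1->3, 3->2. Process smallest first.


Kahn's algorithm, process smallest node first
Order: [0, 1, 3, 2]


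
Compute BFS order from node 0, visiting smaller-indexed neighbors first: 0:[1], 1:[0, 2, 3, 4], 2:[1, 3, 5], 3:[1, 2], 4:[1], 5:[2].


BFS queue: start with [0]
Visit order: [0, 1, 2, 3, 4, 5]


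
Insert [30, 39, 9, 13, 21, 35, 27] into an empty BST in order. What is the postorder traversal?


Root = 30; build tree by BST insertion.
Postorder traversal: [27, 21, 13, 9, 35, 39, 30]


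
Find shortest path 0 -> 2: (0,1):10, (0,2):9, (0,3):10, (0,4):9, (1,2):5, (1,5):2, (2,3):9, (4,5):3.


Dijkstra from 0:
Distances: {0: 0, 1: 10, 2: 9, 3: 10, 4: 9, 5: 12}
Shortest distance to 2 = 9, path = [0, 2]


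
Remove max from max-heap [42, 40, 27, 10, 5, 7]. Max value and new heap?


Max = 42
Replace root with last, heapify down
Resulting heap: [40, 10, 27, 7, 5]


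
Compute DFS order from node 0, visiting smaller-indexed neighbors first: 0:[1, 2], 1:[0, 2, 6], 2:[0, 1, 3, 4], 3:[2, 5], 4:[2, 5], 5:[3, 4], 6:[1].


DFS stack-based: start with [0]
Visit order: [0, 1, 2, 3, 5, 4, 6]


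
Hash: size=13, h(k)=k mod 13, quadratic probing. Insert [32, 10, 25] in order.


Insertions: 32->slot 6; 10->slot 10; 25->slot 12
Table: [None, None, None, None, None, None, 32, None, None, None, 10, None, 25]


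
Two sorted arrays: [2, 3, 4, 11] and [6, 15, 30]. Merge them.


Compare heads, take smaller each step.
Merged: [2, 3, 4, 6, 11, 15, 30]


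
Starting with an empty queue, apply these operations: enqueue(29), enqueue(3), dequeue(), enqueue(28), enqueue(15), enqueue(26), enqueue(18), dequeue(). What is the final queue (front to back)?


enqueue(29) -> [29]
enqueue(3) -> [29, 3]
dequeue() returns 29 -> [3]
enqueue(28) -> [3, 28]
enqueue(15) -> [3, 28, 15]
enqueue(26) -> [3, 28, 15, 26]
enqueue(18) -> [3, 28, 15, 26, 18]
dequeue() returns 3 -> [28, 15, 26, 18]
Final queue (front to back): [28, 15, 26, 18]


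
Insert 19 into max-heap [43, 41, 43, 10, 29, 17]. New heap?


Append 19: [43, 41, 43, 10, 29, 17, 19]
Bubble up: no swaps needed
Result: [43, 41, 43, 10, 29, 17, 19]


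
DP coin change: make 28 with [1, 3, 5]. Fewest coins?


dp[0]=0; dp[i]=1+min(dp[i-c] for c in coins)
...dp[23]=5, dp[24]=6, dp[25]=5, dp[26]=6, dp[27]=7, dp[28]=6
Minimum coins for 28 = 6


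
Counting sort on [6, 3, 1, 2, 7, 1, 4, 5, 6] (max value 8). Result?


Count array: [0, 2, 1, 1, 1, 1, 2, 1, 0]
Reconstruct: [1, 1, 2, 3, 4, 5, 6, 6, 7]


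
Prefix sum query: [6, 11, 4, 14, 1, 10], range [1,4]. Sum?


Prefix sums: [0, 6, 17, 21, 35, 36, 46]
Sum[1..4] = prefix[5] - prefix[1] = 36 - 6 = 30


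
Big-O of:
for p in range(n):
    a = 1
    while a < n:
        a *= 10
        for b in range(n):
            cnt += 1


Per nesting level: O(n) * O(log n) * O(n) = O(n^2 log n)
Complexity: O(n^2 log n)


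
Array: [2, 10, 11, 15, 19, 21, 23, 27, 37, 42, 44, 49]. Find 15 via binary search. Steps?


Search for 15:
[0,11] mid=5 arr[5]=21
[0,4] mid=2 arr[2]=11
[3,4] mid=3 arr[3]=15
Total: 3 comparisons


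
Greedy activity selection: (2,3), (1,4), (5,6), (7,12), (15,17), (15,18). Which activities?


Greedy: pick earliest-ending, then skip overlaps.
Selected (4 activities): [(2, 3), (5, 6), (7, 12), (15, 17)]


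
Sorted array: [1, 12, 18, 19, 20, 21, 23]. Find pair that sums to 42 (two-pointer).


Two pointers: lo=0, hi=6
Found pair: (19, 23) summing to 42


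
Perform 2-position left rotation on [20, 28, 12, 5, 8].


Left rotate by 2: [12, 5, 8, 20, 28]


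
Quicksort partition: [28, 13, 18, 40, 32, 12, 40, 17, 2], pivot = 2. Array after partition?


Elements <= 2 go left of pivot.
Result: [2, 13, 18, 40, 32, 12, 40, 17, 28], pivot at index 0
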